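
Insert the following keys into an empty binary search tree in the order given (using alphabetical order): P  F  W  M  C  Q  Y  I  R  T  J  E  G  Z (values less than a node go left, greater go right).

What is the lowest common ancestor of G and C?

F

Resulting structure (node: left, right):
  P: L=F, R=W
  F: L=C, R=M
  W: L=Q, R=Y
  M: L=I, R=–
  C: L=–, R=E
  Q: L=–, R=R
  Y: L=–, R=Z
  I: L=G, R=J
  R: L=–, R=T
  T: L=–, R=–
  J: L=–, R=–
  E: L=–, R=–
  G: L=–, R=–
  Z: L=–, R=–

Path to G: P → F → M → I → G
Path to C: P → F → C
The paths share a prefix ending at F, then split left and right.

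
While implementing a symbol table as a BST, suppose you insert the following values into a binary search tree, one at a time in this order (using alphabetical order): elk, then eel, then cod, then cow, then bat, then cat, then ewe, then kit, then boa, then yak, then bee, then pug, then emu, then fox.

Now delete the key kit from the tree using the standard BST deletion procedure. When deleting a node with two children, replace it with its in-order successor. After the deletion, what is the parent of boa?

Insert elk: tree is empty, so elk becomes the root.
Insert eel: eel < elk → go left. Place as left child of elk.
Insert cod: cod < elk → go left; cod < eel → go left. Place as left child of eel.
Insert cow: cow < elk → go left; cow < eel → go left; cow > cod → go right. Place as right child of cod.
Insert bat: bat < elk → go left; bat < eel → go left; bat < cod → go left. Place as left child of cod.
Insert cat: cat < elk → go left; cat < eel → go left; cat < cod → go left; cat > bat → go right. Place as right child of bat.
Insert ewe: ewe > elk → go right. Place as right child of elk.
Insert kit: kit > elk → go right; kit > ewe → go right. Place as right child of ewe.
Insert boa: boa < elk → go left; boa < eel → go left; boa < cod → go left; boa > bat → go right; boa < cat → go left. Place as left child of cat.
Insert yak: yak > elk → go right; yak > ewe → go right; yak > kit → go right. Place as right child of kit.
Insert bee: bee < elk → go left; bee < eel → go left; bee < cod → go left; bee > bat → go right; bee < cat → go left; bee < boa → go left. Place as left child of boa.
Insert pug: pug > elk → go right; pug > ewe → go right; pug > kit → go right; pug < yak → go left. Place as left child of yak.
Insert emu: emu > elk → go right; emu < ewe → go left. Place as left child of ewe.
Insert fox: fox > elk → go right; fox > ewe → go right; fox < kit → go left. Place as left child of kit.

Delete kit (two children — replace with in-order successor).
After deletion, boa's parent is cat.

cat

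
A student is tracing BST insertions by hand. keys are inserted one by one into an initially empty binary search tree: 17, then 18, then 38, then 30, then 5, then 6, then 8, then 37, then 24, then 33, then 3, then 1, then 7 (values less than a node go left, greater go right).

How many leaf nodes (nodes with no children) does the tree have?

4

17: root
18: right child of 17 (depth 1)
38: right child of 18 (depth 2)
30: left child of 38 (depth 3)
5: left child of 17 (depth 1)
6: right child of 5 (depth 2)
8: right child of 6 (depth 3)
37: right child of 30 (depth 4)
24: left child of 30 (depth 4)
33: left child of 37 (depth 5)
3: left child of 5 (depth 2)
1: left child of 3 (depth 3)
7: left child of 8 (depth 4)

Leaves: 1, 7, 24, 33 — 4 in total.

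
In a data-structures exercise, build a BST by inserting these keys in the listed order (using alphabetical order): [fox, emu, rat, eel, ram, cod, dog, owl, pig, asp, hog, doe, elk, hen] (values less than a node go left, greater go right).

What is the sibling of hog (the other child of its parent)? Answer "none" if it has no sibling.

pig

Resulting structure (node: left, right):
  fox: L=emu, R=rat
  emu: L=eel, R=–
  rat: L=ram, R=–
  eel: L=cod, R=elk
  ram: L=owl, R=–
  cod: L=asp, R=dog
  dog: L=doe, R=–
  owl: L=hog, R=pig
  pig: L=–, R=–
  asp: L=–, R=–
  hog: L=hen, R=–
  doe: L=–, R=–
  elk: L=–, R=–
  hen: L=–, R=–

hog's parent is owl; the other child of owl is pig.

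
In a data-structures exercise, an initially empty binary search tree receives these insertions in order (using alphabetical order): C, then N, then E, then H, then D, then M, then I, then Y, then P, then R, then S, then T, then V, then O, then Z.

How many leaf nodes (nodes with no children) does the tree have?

C: root
N: right child of C (depth 1)
E: left child of N (depth 2)
H: right child of E (depth 3)
D: left child of E (depth 3)
M: right child of H (depth 4)
I: left child of M (depth 5)
Y: right child of N (depth 2)
P: left child of Y (depth 3)
R: right child of P (depth 4)
S: right child of R (depth 5)
T: right child of S (depth 6)
V: right child of T (depth 7)
O: left child of P (depth 4)
Z: right child of Y (depth 3)

Leaves: D, I, O, V, Z — 5 in total.

5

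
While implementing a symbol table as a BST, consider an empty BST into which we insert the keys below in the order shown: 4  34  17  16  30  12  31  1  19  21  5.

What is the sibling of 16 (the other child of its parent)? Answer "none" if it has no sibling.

30

Resulting structure (node: left, right):
  4: L=1, R=34
  34: L=17, R=–
  17: L=16, R=30
  16: L=12, R=–
  30: L=19, R=31
  12: L=5, R=–
  31: L=–, R=–
  1: L=–, R=–
  19: L=–, R=21
  21: L=–, R=–
  5: L=–, R=–

16's parent is 17; the other child of 17 is 30.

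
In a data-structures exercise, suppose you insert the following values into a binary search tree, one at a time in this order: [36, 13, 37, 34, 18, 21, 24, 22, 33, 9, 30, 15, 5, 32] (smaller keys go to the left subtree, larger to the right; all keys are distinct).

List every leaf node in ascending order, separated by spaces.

36: root
13: left child of 36 (depth 1)
37: right child of 36 (depth 1)
34: right child of 13 (depth 2)
18: left child of 34 (depth 3)
21: right child of 18 (depth 4)
24: right child of 21 (depth 5)
22: left child of 24 (depth 6)
33: right child of 24 (depth 6)
9: left child of 13 (depth 2)
30: left child of 33 (depth 7)
15: left child of 18 (depth 4)
5: left child of 9 (depth 3)
32: right child of 30 (depth 8)

5 15 22 32 37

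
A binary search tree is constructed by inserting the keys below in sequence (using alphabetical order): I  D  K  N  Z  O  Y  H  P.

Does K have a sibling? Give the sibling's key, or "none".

D

I: root
D: left child of I (depth 1)
K: right child of I (depth 1)
N: right child of K (depth 2)
Z: right child of N (depth 3)
O: left child of Z (depth 4)
Y: right child of O (depth 5)
H: right child of D (depth 2)
P: left child of Y (depth 6)

K's parent is I; the other child of I is D.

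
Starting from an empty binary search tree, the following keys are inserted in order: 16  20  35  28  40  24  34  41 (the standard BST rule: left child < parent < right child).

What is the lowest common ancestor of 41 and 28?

35

16: root
20: right child of 16 (depth 1)
35: right child of 20 (depth 2)
28: left child of 35 (depth 3)
40: right child of 35 (depth 3)
24: left child of 28 (depth 4)
34: right child of 28 (depth 4)
41: right child of 40 (depth 4)

Path to 41: 16 → 20 → 35 → 40 → 41
Path to 28: 16 → 20 → 35 → 28
The paths share a prefix ending at 35, then split left and right.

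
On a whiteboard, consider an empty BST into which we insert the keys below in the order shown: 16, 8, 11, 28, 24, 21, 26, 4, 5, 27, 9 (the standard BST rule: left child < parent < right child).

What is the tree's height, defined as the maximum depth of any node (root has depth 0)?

16: root
8: left child of 16 (depth 1)
11: right child of 8 (depth 2)
28: right child of 16 (depth 1)
24: left child of 28 (depth 2)
21: left child of 24 (depth 3)
26: right child of 24 (depth 3)
4: left child of 8 (depth 2)
5: right child of 4 (depth 3)
27: right child of 26 (depth 4)
9: left child of 11 (depth 3)

The deepest node is 27 at depth 4.

4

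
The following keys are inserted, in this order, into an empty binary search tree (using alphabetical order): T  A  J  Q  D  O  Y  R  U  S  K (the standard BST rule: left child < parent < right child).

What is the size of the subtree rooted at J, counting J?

Insert T: tree is empty, so T becomes the root.
Insert A: A < T → go left. Place as left child of T.
Insert J: J < T → go left; J > A → go right. Place as right child of A.
Insert Q: Q < T → go left; Q > A → go right; Q > J → go right. Place as right child of J.
Insert D: D < T → go left; D > A → go right; D < J → go left. Place as left child of J.
Insert O: O < T → go left; O > A → go right; O > J → go right; O < Q → go left. Place as left child of Q.
Insert Y: Y > T → go right. Place as right child of T.
Insert R: R < T → go left; R > A → go right; R > J → go right; R > Q → go right. Place as right child of Q.
Insert U: U > T → go right; U < Y → go left. Place as left child of Y.
Insert S: S < T → go left; S > A → go right; S > J → go right; S > Q → go right; S > R → go right. Place as right child of R.
Insert K: K < T → go left; K > A → go right; K > J → go right; K < Q → go left; K < O → go left. Place as left child of O.

Subtree rooted at J contains: J, D, Q, O, K, R, S — 7 nodes.

7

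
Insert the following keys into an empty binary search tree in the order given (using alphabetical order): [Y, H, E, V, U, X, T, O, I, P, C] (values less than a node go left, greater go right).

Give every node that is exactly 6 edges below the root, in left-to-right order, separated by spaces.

Insert Y: tree is empty, so Y becomes the root.
Insert H: H < Y → go left. Place as left child of Y.
Insert E: E < Y → go left; E < H → go left. Place as left child of H.
Insert V: V < Y → go left; V > H → go right. Place as right child of H.
Insert U: U < Y → go left; U > H → go right; U < V → go left. Place as left child of V.
Insert X: X < Y → go left; X > H → go right; X > V → go right. Place as right child of V.
Insert T: T < Y → go left; T > H → go right; T < V → go left; T < U → go left. Place as left child of U.
Insert O: O < Y → go left; O > H → go right; O < V → go left; O < U → go left; O < T → go left. Place as left child of T.
Insert I: I < Y → go left; I > H → go right; I < V → go left; I < U → go left; I < T → go left; I < O → go left. Place as left child of O.
Insert P: P < Y → go left; P > H → go right; P < V → go left; P < U → go left; P < T → go left; P > O → go right. Place as right child of O.
Insert C: C < Y → go left; C < H → go left; C < E → go left. Place as left child of E.

I P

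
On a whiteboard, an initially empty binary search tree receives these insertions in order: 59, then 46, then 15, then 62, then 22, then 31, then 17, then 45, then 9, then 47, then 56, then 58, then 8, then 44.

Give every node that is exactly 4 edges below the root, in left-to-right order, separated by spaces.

Resulting structure (node: left, right):
  59: L=46, R=62
  46: L=15, R=47
  15: L=9, R=22
  62: L=–, R=–
  22: L=17, R=31
  31: L=–, R=45
  17: L=–, R=–
  45: L=44, R=–
  9: L=8, R=–
  47: L=–, R=56
  56: L=–, R=58
  58: L=–, R=–
  8: L=–, R=–
  44: L=–, R=–

8 17 31 58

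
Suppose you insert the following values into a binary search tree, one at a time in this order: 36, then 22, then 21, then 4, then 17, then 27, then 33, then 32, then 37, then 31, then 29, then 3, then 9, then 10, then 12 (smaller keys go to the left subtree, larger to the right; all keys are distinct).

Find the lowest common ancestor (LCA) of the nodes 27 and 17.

36: root
22: left child of 36 (depth 1)
21: left child of 22 (depth 2)
4: left child of 21 (depth 3)
17: right child of 4 (depth 4)
27: right child of 22 (depth 2)
33: right child of 27 (depth 3)
32: left child of 33 (depth 4)
37: right child of 36 (depth 1)
31: left child of 32 (depth 5)
29: left child of 31 (depth 6)
3: left child of 4 (depth 4)
9: left child of 17 (depth 5)
10: right child of 9 (depth 6)
12: right child of 10 (depth 7)

Path to 27: 36 → 22 → 27
Path to 17: 36 → 22 → 21 → 4 → 17
The paths share a prefix ending at 22, then split left and right.

22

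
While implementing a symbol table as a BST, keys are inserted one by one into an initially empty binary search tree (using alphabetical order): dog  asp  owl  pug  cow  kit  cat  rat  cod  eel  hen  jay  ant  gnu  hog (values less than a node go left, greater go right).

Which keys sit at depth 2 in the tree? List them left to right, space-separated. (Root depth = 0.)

ant cow kit pug

dog: root
asp: left child of dog (depth 1)
owl: right child of dog (depth 1)
pug: right child of owl (depth 2)
cow: right child of asp (depth 2)
kit: left child of owl (depth 2)
cat: left child of cow (depth 3)
rat: right child of pug (depth 3)
cod: right child of cat (depth 4)
eel: left child of kit (depth 3)
hen: right child of eel (depth 4)
jay: right child of hen (depth 5)
ant: left child of asp (depth 2)
gnu: left child of hen (depth 5)
hog: left child of jay (depth 6)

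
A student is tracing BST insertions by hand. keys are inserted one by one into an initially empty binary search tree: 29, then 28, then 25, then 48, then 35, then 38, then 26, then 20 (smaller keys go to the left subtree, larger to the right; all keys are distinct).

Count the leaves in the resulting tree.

Resulting structure (node: left, right):
  29: L=28, R=48
  28: L=25, R=–
  25: L=20, R=26
  48: L=35, R=–
  35: L=–, R=38
  38: L=–, R=–
  26: L=–, R=–
  20: L=–, R=–

Leaves: 20, 26, 38 — 3 in total.

3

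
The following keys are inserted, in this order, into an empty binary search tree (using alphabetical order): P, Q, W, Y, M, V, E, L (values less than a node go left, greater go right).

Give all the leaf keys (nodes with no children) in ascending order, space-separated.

L V Y

Insert P: tree is empty, so P becomes the root.
Insert Q: Q > P → go right. Place as right child of P.
Insert W: W > P → go right; W > Q → go right. Place as right child of Q.
Insert Y: Y > P → go right; Y > Q → go right; Y > W → go right. Place as right child of W.
Insert M: M < P → go left. Place as left child of P.
Insert V: V > P → go right; V > Q → go right; V < W → go left. Place as left child of W.
Insert E: E < P → go left; E < M → go left. Place as left child of M.
Insert L: L < P → go left; L < M → go left; L > E → go right. Place as right child of E.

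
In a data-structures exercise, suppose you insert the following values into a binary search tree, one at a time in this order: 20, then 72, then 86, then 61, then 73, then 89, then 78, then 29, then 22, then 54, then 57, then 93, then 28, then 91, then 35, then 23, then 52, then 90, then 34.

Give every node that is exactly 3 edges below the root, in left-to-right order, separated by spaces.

29 73 89

Insert 20: tree is empty, so 20 becomes the root.
Insert 72: 72 > 20 → go right. Place as right child of 20.
Insert 86: 86 > 20 → go right; 86 > 72 → go right. Place as right child of 72.
Insert 61: 61 > 20 → go right; 61 < 72 → go left. Place as left child of 72.
Insert 73: 73 > 20 → go right; 73 > 72 → go right; 73 < 86 → go left. Place as left child of 86.
Insert 89: 89 > 20 → go right; 89 > 72 → go right; 89 > 86 → go right. Place as right child of 86.
Insert 78: 78 > 20 → go right; 78 > 72 → go right; 78 < 86 → go left; 78 > 73 → go right. Place as right child of 73.
Insert 29: 29 > 20 → go right; 29 < 72 → go left; 29 < 61 → go left. Place as left child of 61.
Insert 22: 22 > 20 → go right; 22 < 72 → go left; 22 < 61 → go left; 22 < 29 → go left. Place as left child of 29.
Insert 54: 54 > 20 → go right; 54 < 72 → go left; 54 < 61 → go left; 54 > 29 → go right. Place as right child of 29.
Insert 57: 57 > 20 → go right; 57 < 72 → go left; 57 < 61 → go left; 57 > 29 → go right; 57 > 54 → go right. Place as right child of 54.
Insert 93: 93 > 20 → go right; 93 > 72 → go right; 93 > 86 → go right; 93 > 89 → go right. Place as right child of 89.
Insert 28: 28 > 20 → go right; 28 < 72 → go left; 28 < 61 → go left; 28 < 29 → go left; 28 > 22 → go right. Place as right child of 22.
Insert 91: 91 > 20 → go right; 91 > 72 → go right; 91 > 86 → go right; 91 > 89 → go right; 91 < 93 → go left. Place as left child of 93.
Insert 35: 35 > 20 → go right; 35 < 72 → go left; 35 < 61 → go left; 35 > 29 → go right; 35 < 54 → go left. Place as left child of 54.
Insert 23: 23 > 20 → go right; 23 < 72 → go left; 23 < 61 → go left; 23 < 29 → go left; 23 > 22 → go right; 23 < 28 → go left. Place as left child of 28.
Insert 52: 52 > 20 → go right; 52 < 72 → go left; 52 < 61 → go left; 52 > 29 → go right; 52 < 54 → go left; 52 > 35 → go right. Place as right child of 35.
Insert 90: 90 > 20 → go right; 90 > 72 → go right; 90 > 86 → go right; 90 > 89 → go right; 90 < 93 → go left; 90 < 91 → go left. Place as left child of 91.
Insert 34: 34 > 20 → go right; 34 < 72 → go left; 34 < 61 → go left; 34 > 29 → go right; 34 < 54 → go left; 34 < 35 → go left. Place as left child of 35.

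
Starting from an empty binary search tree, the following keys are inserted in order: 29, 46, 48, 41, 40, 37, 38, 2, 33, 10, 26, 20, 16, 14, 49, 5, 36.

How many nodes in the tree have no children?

5

Insert 29: tree is empty, so 29 becomes the root.
Insert 46: 46 > 29 → go right. Place as right child of 29.
Insert 48: 48 > 29 → go right; 48 > 46 → go right. Place as right child of 46.
Insert 41: 41 > 29 → go right; 41 < 46 → go left. Place as left child of 46.
Insert 40: 40 > 29 → go right; 40 < 46 → go left; 40 < 41 → go left. Place as left child of 41.
Insert 37: 37 > 29 → go right; 37 < 46 → go left; 37 < 41 → go left; 37 < 40 → go left. Place as left child of 40.
Insert 38: 38 > 29 → go right; 38 < 46 → go left; 38 < 41 → go left; 38 < 40 → go left; 38 > 37 → go right. Place as right child of 37.
Insert 2: 2 < 29 → go left. Place as left child of 29.
Insert 33: 33 > 29 → go right; 33 < 46 → go left; 33 < 41 → go left; 33 < 40 → go left; 33 < 37 → go left. Place as left child of 37.
Insert 10: 10 < 29 → go left; 10 > 2 → go right. Place as right child of 2.
Insert 26: 26 < 29 → go left; 26 > 2 → go right; 26 > 10 → go right. Place as right child of 10.
Insert 20: 20 < 29 → go left; 20 > 2 → go right; 20 > 10 → go right; 20 < 26 → go left. Place as left child of 26.
Insert 16: 16 < 29 → go left; 16 > 2 → go right; 16 > 10 → go right; 16 < 26 → go left; 16 < 20 → go left. Place as left child of 20.
Insert 14: 14 < 29 → go left; 14 > 2 → go right; 14 > 10 → go right; 14 < 26 → go left; 14 < 20 → go left; 14 < 16 → go left. Place as left child of 16.
Insert 49: 49 > 29 → go right; 49 > 46 → go right; 49 > 48 → go right. Place as right child of 48.
Insert 5: 5 < 29 → go left; 5 > 2 → go right; 5 < 10 → go left. Place as left child of 10.
Insert 36: 36 > 29 → go right; 36 < 46 → go left; 36 < 41 → go left; 36 < 40 → go left; 36 < 37 → go left; 36 > 33 → go right. Place as right child of 33.

Leaves: 5, 14, 36, 38, 49 — 5 in total.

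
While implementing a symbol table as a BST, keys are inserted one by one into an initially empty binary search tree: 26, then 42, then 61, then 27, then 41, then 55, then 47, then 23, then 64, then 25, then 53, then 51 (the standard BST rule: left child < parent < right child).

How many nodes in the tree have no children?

4

Insert 26: tree is empty, so 26 becomes the root.
Insert 42: 42 > 26 → go right. Place as right child of 26.
Insert 61: 61 > 26 → go right; 61 > 42 → go right. Place as right child of 42.
Insert 27: 27 > 26 → go right; 27 < 42 → go left. Place as left child of 42.
Insert 41: 41 > 26 → go right; 41 < 42 → go left; 41 > 27 → go right. Place as right child of 27.
Insert 55: 55 > 26 → go right; 55 > 42 → go right; 55 < 61 → go left. Place as left child of 61.
Insert 47: 47 > 26 → go right; 47 > 42 → go right; 47 < 61 → go left; 47 < 55 → go left. Place as left child of 55.
Insert 23: 23 < 26 → go left. Place as left child of 26.
Insert 64: 64 > 26 → go right; 64 > 42 → go right; 64 > 61 → go right. Place as right child of 61.
Insert 25: 25 < 26 → go left; 25 > 23 → go right. Place as right child of 23.
Insert 53: 53 > 26 → go right; 53 > 42 → go right; 53 < 61 → go left; 53 < 55 → go left; 53 > 47 → go right. Place as right child of 47.
Insert 51: 51 > 26 → go right; 51 > 42 → go right; 51 < 61 → go left; 51 < 55 → go left; 51 > 47 → go right; 51 < 53 → go left. Place as left child of 53.

Leaves: 25, 41, 51, 64 — 4 in total.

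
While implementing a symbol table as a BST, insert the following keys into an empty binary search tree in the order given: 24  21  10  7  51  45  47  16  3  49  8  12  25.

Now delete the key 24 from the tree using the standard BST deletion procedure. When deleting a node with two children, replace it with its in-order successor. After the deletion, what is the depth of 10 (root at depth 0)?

2

24: root
21: left child of 24 (depth 1)
10: left child of 21 (depth 2)
7: left child of 10 (depth 3)
51: right child of 24 (depth 1)
45: left child of 51 (depth 2)
47: right child of 45 (depth 3)
16: right child of 10 (depth 3)
3: left child of 7 (depth 4)
49: right child of 47 (depth 4)
8: right child of 7 (depth 4)
12: left child of 16 (depth 4)
25: left child of 45 (depth 3)

Delete 24 (two children — replace with in-order successor).
After deletion, path to 10: 25 → 21 → 10.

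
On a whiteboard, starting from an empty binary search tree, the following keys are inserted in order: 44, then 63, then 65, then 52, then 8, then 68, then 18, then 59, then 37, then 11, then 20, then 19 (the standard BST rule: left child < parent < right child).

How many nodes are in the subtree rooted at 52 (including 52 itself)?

2

Insert 44: tree is empty, so 44 becomes the root.
Insert 63: 63 > 44 → go right. Place as right child of 44.
Insert 65: 65 > 44 → go right; 65 > 63 → go right. Place as right child of 63.
Insert 52: 52 > 44 → go right; 52 < 63 → go left. Place as left child of 63.
Insert 8: 8 < 44 → go left. Place as left child of 44.
Insert 68: 68 > 44 → go right; 68 > 63 → go right; 68 > 65 → go right. Place as right child of 65.
Insert 18: 18 < 44 → go left; 18 > 8 → go right. Place as right child of 8.
Insert 59: 59 > 44 → go right; 59 < 63 → go left; 59 > 52 → go right. Place as right child of 52.
Insert 37: 37 < 44 → go left; 37 > 8 → go right; 37 > 18 → go right. Place as right child of 18.
Insert 11: 11 < 44 → go left; 11 > 8 → go right; 11 < 18 → go left. Place as left child of 18.
Insert 20: 20 < 44 → go left; 20 > 8 → go right; 20 > 18 → go right; 20 < 37 → go left. Place as left child of 37.
Insert 19: 19 < 44 → go left; 19 > 8 → go right; 19 > 18 → go right; 19 < 37 → go left; 19 < 20 → go left. Place as left child of 20.

Subtree rooted at 52 contains: 52, 59 — 2 nodes.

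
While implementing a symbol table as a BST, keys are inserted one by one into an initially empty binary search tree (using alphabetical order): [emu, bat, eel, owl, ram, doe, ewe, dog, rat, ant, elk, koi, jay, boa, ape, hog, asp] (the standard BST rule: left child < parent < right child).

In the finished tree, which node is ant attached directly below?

bat

Insert emu: tree is empty, so emu becomes the root.
Insert bat: bat < emu → go left. Place as left child of emu.
Insert eel: eel < emu → go left; eel > bat → go right. Place as right child of bat.
Insert owl: owl > emu → go right. Place as right child of emu.
Insert ram: ram > emu → go right; ram > owl → go right. Place as right child of owl.
Insert doe: doe < emu → go left; doe > bat → go right; doe < eel → go left. Place as left child of eel.
Insert ewe: ewe > emu → go right; ewe < owl → go left. Place as left child of owl.
Insert dog: dog < emu → go left; dog > bat → go right; dog < eel → go left; dog > doe → go right. Place as right child of doe.
Insert rat: rat > emu → go right; rat > owl → go right; rat > ram → go right. Place as right child of ram.
Insert ant: ant < emu → go left; ant < bat → go left. Place as left child of bat.
Insert elk: elk < emu → go left; elk > bat → go right; elk > eel → go right. Place as right child of eel.
Insert koi: koi > emu → go right; koi < owl → go left; koi > ewe → go right. Place as right child of ewe.
Insert jay: jay > emu → go right; jay < owl → go left; jay > ewe → go right; jay < koi → go left. Place as left child of koi.
Insert boa: boa < emu → go left; boa > bat → go right; boa < eel → go left; boa < doe → go left. Place as left child of doe.
Insert ape: ape < emu → go left; ape < bat → go left; ape > ant → go right. Place as right child of ant.
Insert hog: hog > emu → go right; hog < owl → go left; hog > ewe → go right; hog < koi → go left; hog < jay → go left. Place as left child of jay.
Insert asp: asp < emu → go left; asp < bat → go left; asp > ant → go right; asp > ape → go right. Place as right child of ape.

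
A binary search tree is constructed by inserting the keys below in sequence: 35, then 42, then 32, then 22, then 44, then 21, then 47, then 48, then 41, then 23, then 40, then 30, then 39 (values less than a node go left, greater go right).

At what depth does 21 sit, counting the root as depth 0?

3

35: root
42: right child of 35 (depth 1)
32: left child of 35 (depth 1)
22: left child of 32 (depth 2)
44: right child of 42 (depth 2)
21: left child of 22 (depth 3)
47: right child of 44 (depth 3)
48: right child of 47 (depth 4)
41: left child of 42 (depth 2)
23: right child of 22 (depth 3)
40: left child of 41 (depth 3)
30: right child of 23 (depth 4)
39: left child of 40 (depth 4)

Path to 21: 35 → 32 → 22 → 21, which is 3 edges.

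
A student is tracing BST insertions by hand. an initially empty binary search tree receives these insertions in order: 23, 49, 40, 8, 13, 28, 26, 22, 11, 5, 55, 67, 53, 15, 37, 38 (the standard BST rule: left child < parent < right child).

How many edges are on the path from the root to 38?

5

23: root
49: right child of 23 (depth 1)
40: left child of 49 (depth 2)
8: left child of 23 (depth 1)
13: right child of 8 (depth 2)
28: left child of 40 (depth 3)
26: left child of 28 (depth 4)
22: right child of 13 (depth 3)
11: left child of 13 (depth 3)
5: left child of 8 (depth 2)
55: right child of 49 (depth 2)
67: right child of 55 (depth 3)
53: left child of 55 (depth 3)
15: left child of 22 (depth 4)
37: right child of 28 (depth 4)
38: right child of 37 (depth 5)

Path to 38: 23 → 49 → 40 → 28 → 37 → 38, which is 5 edges.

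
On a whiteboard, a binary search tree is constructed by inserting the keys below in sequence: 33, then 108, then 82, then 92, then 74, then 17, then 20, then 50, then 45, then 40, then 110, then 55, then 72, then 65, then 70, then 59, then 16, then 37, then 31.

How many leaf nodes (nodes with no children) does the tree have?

7

Insert 33: tree is empty, so 33 becomes the root.
Insert 108: 108 > 33 → go right. Place as right child of 33.
Insert 82: 82 > 33 → go right; 82 < 108 → go left. Place as left child of 108.
Insert 92: 92 > 33 → go right; 92 < 108 → go left; 92 > 82 → go right. Place as right child of 82.
Insert 74: 74 > 33 → go right; 74 < 108 → go left; 74 < 82 → go left. Place as left child of 82.
Insert 17: 17 < 33 → go left. Place as left child of 33.
Insert 20: 20 < 33 → go left; 20 > 17 → go right. Place as right child of 17.
Insert 50: 50 > 33 → go right; 50 < 108 → go left; 50 < 82 → go left; 50 < 74 → go left. Place as left child of 74.
Insert 45: 45 > 33 → go right; 45 < 108 → go left; 45 < 82 → go left; 45 < 74 → go left; 45 < 50 → go left. Place as left child of 50.
Insert 40: 40 > 33 → go right; 40 < 108 → go left; 40 < 82 → go left; 40 < 74 → go left; 40 < 50 → go left; 40 < 45 → go left. Place as left child of 45.
Insert 110: 110 > 33 → go right; 110 > 108 → go right. Place as right child of 108.
Insert 55: 55 > 33 → go right; 55 < 108 → go left; 55 < 82 → go left; 55 < 74 → go left; 55 > 50 → go right. Place as right child of 50.
Insert 72: 72 > 33 → go right; 72 < 108 → go left; 72 < 82 → go left; 72 < 74 → go left; 72 > 50 → go right; 72 > 55 → go right. Place as right child of 55.
Insert 65: 65 > 33 → go right; 65 < 108 → go left; 65 < 82 → go left; 65 < 74 → go left; 65 > 50 → go right; 65 > 55 → go right; 65 < 72 → go left. Place as left child of 72.
Insert 70: 70 > 33 → go right; 70 < 108 → go left; 70 < 82 → go left; 70 < 74 → go left; 70 > 50 → go right; 70 > 55 → go right; 70 < 72 → go left; 70 > 65 → go right. Place as right child of 65.
Insert 59: 59 > 33 → go right; 59 < 108 → go left; 59 < 82 → go left; 59 < 74 → go left; 59 > 50 → go right; 59 > 55 → go right; 59 < 72 → go left; 59 < 65 → go left. Place as left child of 65.
Insert 16: 16 < 33 → go left; 16 < 17 → go left. Place as left child of 17.
Insert 37: 37 > 33 → go right; 37 < 108 → go left; 37 < 82 → go left; 37 < 74 → go left; 37 < 50 → go left; 37 < 45 → go left; 37 < 40 → go left. Place as left child of 40.
Insert 31: 31 < 33 → go left; 31 > 17 → go right; 31 > 20 → go right. Place as right child of 20.

Leaves: 16, 31, 37, 59, 70, 92, 110 — 7 in total.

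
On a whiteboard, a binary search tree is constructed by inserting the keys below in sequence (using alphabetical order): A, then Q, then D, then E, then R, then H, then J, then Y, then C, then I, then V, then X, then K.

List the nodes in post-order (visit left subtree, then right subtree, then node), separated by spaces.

A: root
Q: right child of A (depth 1)
D: left child of Q (depth 2)
E: right child of D (depth 3)
R: right child of Q (depth 2)
H: right child of E (depth 4)
J: right child of H (depth 5)
Y: right child of R (depth 3)
C: left child of D (depth 3)
I: left child of J (depth 6)
V: left child of Y (depth 4)
X: right child of V (depth 5)
K: right child of J (depth 6)

C I K J H E D X V Y R Q A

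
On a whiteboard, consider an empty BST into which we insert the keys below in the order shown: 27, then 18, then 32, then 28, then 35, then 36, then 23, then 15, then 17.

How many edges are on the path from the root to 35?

27: root
18: left child of 27 (depth 1)
32: right child of 27 (depth 1)
28: left child of 32 (depth 2)
35: right child of 32 (depth 2)
36: right child of 35 (depth 3)
23: right child of 18 (depth 2)
15: left child of 18 (depth 2)
17: right child of 15 (depth 3)

Path to 35: 27 → 32 → 35, which is 2 edges.

2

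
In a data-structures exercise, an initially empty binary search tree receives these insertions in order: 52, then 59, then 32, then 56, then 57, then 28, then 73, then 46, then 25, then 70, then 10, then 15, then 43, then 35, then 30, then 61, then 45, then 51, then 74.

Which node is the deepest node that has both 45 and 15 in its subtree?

32

52: root
59: right child of 52 (depth 1)
32: left child of 52 (depth 1)
56: left child of 59 (depth 2)
57: right child of 56 (depth 3)
28: left child of 32 (depth 2)
73: right child of 59 (depth 2)
46: right child of 32 (depth 2)
25: left child of 28 (depth 3)
70: left child of 73 (depth 3)
10: left child of 25 (depth 4)
15: right child of 10 (depth 5)
43: left child of 46 (depth 3)
35: left child of 43 (depth 4)
30: right child of 28 (depth 3)
61: left child of 70 (depth 4)
45: right child of 43 (depth 4)
51: right child of 46 (depth 3)
74: right child of 73 (depth 3)

Path to 45: 52 → 32 → 46 → 43 → 45
Path to 15: 52 → 32 → 28 → 25 → 10 → 15
The paths share a prefix ending at 32, then split left and right.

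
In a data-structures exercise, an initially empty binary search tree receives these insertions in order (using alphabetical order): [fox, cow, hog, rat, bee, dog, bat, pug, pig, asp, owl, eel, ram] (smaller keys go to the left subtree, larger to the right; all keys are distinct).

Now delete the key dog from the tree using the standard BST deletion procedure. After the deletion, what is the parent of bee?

Insert fox: tree is empty, so fox becomes the root.
Insert cow: cow < fox → go left. Place as left child of fox.
Insert hog: hog > fox → go right. Place as right child of fox.
Insert rat: rat > fox → go right; rat > hog → go right. Place as right child of hog.
Insert bee: bee < fox → go left; bee < cow → go left. Place as left child of cow.
Insert dog: dog < fox → go left; dog > cow → go right. Place as right child of cow.
Insert bat: bat < fox → go left; bat < cow → go left; bat < bee → go left. Place as left child of bee.
Insert pug: pug > fox → go right; pug > hog → go right; pug < rat → go left. Place as left child of rat.
Insert pig: pig > fox → go right; pig > hog → go right; pig < rat → go left; pig < pug → go left. Place as left child of pug.
Insert asp: asp < fox → go left; asp < cow → go left; asp < bee → go left; asp < bat → go left. Place as left child of bat.
Insert owl: owl > fox → go right; owl > hog → go right; owl < rat → go left; owl < pug → go left; owl < pig → go left. Place as left child of pig.
Insert eel: eel < fox → go left; eel > cow → go right; eel > dog → go right. Place as right child of dog.
Insert ram: ram > fox → go right; ram > hog → go right; ram < rat → go left; ram > pug → go right. Place as right child of pug.

Delete dog (at most one child — splice it out).
After deletion, bee's parent is cow.

cow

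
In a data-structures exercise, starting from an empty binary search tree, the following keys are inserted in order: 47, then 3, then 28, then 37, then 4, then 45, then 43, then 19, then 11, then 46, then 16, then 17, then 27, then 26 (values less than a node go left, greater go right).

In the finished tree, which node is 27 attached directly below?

47: root
3: left child of 47 (depth 1)
28: right child of 3 (depth 2)
37: right child of 28 (depth 3)
4: left child of 28 (depth 3)
45: right child of 37 (depth 4)
43: left child of 45 (depth 5)
19: right child of 4 (depth 4)
11: left child of 19 (depth 5)
46: right child of 45 (depth 5)
16: right child of 11 (depth 6)
17: right child of 16 (depth 7)
27: right child of 19 (depth 5)
26: left child of 27 (depth 6)

19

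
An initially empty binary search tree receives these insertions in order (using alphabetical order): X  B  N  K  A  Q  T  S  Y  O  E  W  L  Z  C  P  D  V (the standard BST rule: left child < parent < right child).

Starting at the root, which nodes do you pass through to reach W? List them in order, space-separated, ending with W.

X: root
B: left child of X (depth 1)
N: right child of B (depth 2)
K: left child of N (depth 3)
A: left child of B (depth 2)
Q: right child of N (depth 3)
T: right child of Q (depth 4)
S: left child of T (depth 5)
Y: right child of X (depth 1)
O: left child of Q (depth 4)
E: left child of K (depth 4)
W: right child of T (depth 5)
L: right child of K (depth 4)
Z: right child of Y (depth 2)
C: left child of E (depth 5)
P: right child of O (depth 5)
D: right child of C (depth 6)
V: left child of W (depth 6)

X B N Q T W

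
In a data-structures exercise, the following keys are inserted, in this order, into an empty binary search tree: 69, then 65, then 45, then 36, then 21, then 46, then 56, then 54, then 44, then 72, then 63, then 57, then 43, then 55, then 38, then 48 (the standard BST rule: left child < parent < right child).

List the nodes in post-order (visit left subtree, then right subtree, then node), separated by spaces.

21 38 43 44 36 48 55 54 57 63 56 46 45 65 72 69

69: root
65: left child of 69 (depth 1)
45: left child of 65 (depth 2)
36: left child of 45 (depth 3)
21: left child of 36 (depth 4)
46: right child of 45 (depth 3)
56: right child of 46 (depth 4)
54: left child of 56 (depth 5)
44: right child of 36 (depth 4)
72: right child of 69 (depth 1)
63: right child of 56 (depth 5)
57: left child of 63 (depth 6)
43: left child of 44 (depth 5)
55: right child of 54 (depth 6)
38: left child of 43 (depth 6)
48: left child of 54 (depth 6)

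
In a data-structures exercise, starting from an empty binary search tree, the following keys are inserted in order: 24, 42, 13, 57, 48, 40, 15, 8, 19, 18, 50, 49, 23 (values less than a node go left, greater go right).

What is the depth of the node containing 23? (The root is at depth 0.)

4

Resulting structure (node: left, right):
  24: L=13, R=42
  42: L=40, R=57
  13: L=8, R=15
  57: L=48, R=–
  48: L=–, R=50
  40: L=–, R=–
  15: L=–, R=19
  8: L=–, R=–
  19: L=18, R=23
  18: L=–, R=–
  50: L=49, R=–
  49: L=–, R=–
  23: L=–, R=–

Path to 23: 24 → 13 → 15 → 19 → 23, which is 4 edges.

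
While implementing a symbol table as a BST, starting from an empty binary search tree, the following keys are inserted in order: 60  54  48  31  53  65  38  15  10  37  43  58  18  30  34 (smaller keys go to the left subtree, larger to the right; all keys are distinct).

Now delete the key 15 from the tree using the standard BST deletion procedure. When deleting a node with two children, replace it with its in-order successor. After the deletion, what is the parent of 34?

37

60: root
54: left child of 60 (depth 1)
48: left child of 54 (depth 2)
31: left child of 48 (depth 3)
53: right child of 48 (depth 3)
65: right child of 60 (depth 1)
38: right child of 31 (depth 4)
15: left child of 31 (depth 4)
10: left child of 15 (depth 5)
37: left child of 38 (depth 5)
43: right child of 38 (depth 5)
58: right child of 54 (depth 2)
18: right child of 15 (depth 5)
30: right child of 18 (depth 6)
34: left child of 37 (depth 6)

Delete 15 (two children — replace with in-order successor).
After deletion, 34's parent is 37.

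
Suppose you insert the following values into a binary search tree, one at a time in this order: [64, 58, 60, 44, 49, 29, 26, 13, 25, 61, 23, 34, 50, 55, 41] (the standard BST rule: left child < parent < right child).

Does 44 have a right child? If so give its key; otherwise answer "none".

64: root
58: left child of 64 (depth 1)
60: right child of 58 (depth 2)
44: left child of 58 (depth 2)
49: right child of 44 (depth 3)
29: left child of 44 (depth 3)
26: left child of 29 (depth 4)
13: left child of 26 (depth 5)
25: right child of 13 (depth 6)
61: right child of 60 (depth 3)
23: left child of 25 (depth 7)
34: right child of 29 (depth 4)
50: right child of 49 (depth 4)
55: right child of 50 (depth 5)
41: right child of 34 (depth 5)

49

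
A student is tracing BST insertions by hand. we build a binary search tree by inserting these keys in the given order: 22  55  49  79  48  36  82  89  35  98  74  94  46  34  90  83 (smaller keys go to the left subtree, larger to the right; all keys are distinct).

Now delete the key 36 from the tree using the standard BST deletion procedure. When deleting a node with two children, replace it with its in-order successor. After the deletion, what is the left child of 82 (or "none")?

Insert 22: tree is empty, so 22 becomes the root.
Insert 55: 55 > 22 → go right. Place as right child of 22.
Insert 49: 49 > 22 → go right; 49 < 55 → go left. Place as left child of 55.
Insert 79: 79 > 22 → go right; 79 > 55 → go right. Place as right child of 55.
Insert 48: 48 > 22 → go right; 48 < 55 → go left; 48 < 49 → go left. Place as left child of 49.
Insert 36: 36 > 22 → go right; 36 < 55 → go left; 36 < 49 → go left; 36 < 48 → go left. Place as left child of 48.
Insert 82: 82 > 22 → go right; 82 > 55 → go right; 82 > 79 → go right. Place as right child of 79.
Insert 89: 89 > 22 → go right; 89 > 55 → go right; 89 > 79 → go right; 89 > 82 → go right. Place as right child of 82.
Insert 35: 35 > 22 → go right; 35 < 55 → go left; 35 < 49 → go left; 35 < 48 → go left; 35 < 36 → go left. Place as left child of 36.
Insert 98: 98 > 22 → go right; 98 > 55 → go right; 98 > 79 → go right; 98 > 82 → go right; 98 > 89 → go right. Place as right child of 89.
Insert 74: 74 > 22 → go right; 74 > 55 → go right; 74 < 79 → go left. Place as left child of 79.
Insert 94: 94 > 22 → go right; 94 > 55 → go right; 94 > 79 → go right; 94 > 82 → go right; 94 > 89 → go right; 94 < 98 → go left. Place as left child of 98.
Insert 46: 46 > 22 → go right; 46 < 55 → go left; 46 < 49 → go left; 46 < 48 → go left; 46 > 36 → go right. Place as right child of 36.
Insert 34: 34 > 22 → go right; 34 < 55 → go left; 34 < 49 → go left; 34 < 48 → go left; 34 < 36 → go left; 34 < 35 → go left. Place as left child of 35.
Insert 90: 90 > 22 → go right; 90 > 55 → go right; 90 > 79 → go right; 90 > 82 → go right; 90 > 89 → go right; 90 < 98 → go left; 90 < 94 → go left. Place as left child of 94.
Insert 83: 83 > 22 → go right; 83 > 55 → go right; 83 > 79 → go right; 83 > 82 → go right; 83 < 89 → go left. Place as left child of 89.

Delete 36 (two children — replace with in-order successor).
After deletion, 82's left child: none.

none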